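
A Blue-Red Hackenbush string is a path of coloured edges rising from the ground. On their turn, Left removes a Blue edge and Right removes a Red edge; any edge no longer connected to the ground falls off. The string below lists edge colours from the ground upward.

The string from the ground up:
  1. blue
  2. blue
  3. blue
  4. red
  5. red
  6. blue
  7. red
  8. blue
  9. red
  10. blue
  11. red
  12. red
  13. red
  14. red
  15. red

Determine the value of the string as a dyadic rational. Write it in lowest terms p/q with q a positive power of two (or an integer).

9537/4096

G_1 [b]  L=[0]  R=[—]  → 1
G_2 [bb]  L=[0; 1]  R=[—]  → 2
G_3 [bbb]  L=[0; 1; 2]  R=[—]  → 3
G_4 [bbbr]  L=[0; 1; 2]  R=[3]  → 5/2
G_5 [bbbrr]  L=[0; 1; 2]  R=[5/2; 3]  → 9/4
G_6 [bbbrrb]  L=[0; 1; 2; 9/4]  R=[5/2; 3]  → 19/8
G_7 [bbbrrbr]  L=[0; 1; 2; 9/4]  R=[19/8; 5/2; 3]  → 37/16
G_8 [bbbrrbrb]  L=[0; 1; 2; 9/4; 37/16]  R=[19/8; 5/2; 3]  → 75/32
G_9 [bbbrrbrbr]  L=[0; 1; 2; 9/4; 37/16]  R=[75/32; 19/8; 5/2; 3]  → 149/64
G_10 [bbbrrbrbrb]  L=[0; 1; 2; 9/4; 37/16; 149/64]  R=[75/32; 19/8; 5/2; 3]  → 299/128
G_11 [bbbrrbrbrbr]  L=[0; 1; 2; 9/4; 37/16; 149/64]  R=[299/128; 75/32; 19/8; 5/2; 3]  → 597/256
G_12 [bbbrrbrbrbrr]  L=[0; 1; 2; 9/4; 37/16; 149/64]  R=[597/256; 299/128; 75/32; 19/8; 5/2; 3]  → 1193/512
G_13 [bbbrrbrbrbrrr]  L=[0; 1; 2; 9/4; 37/16; 149/64]  R=[1193/512; 597/256; 299/128; 75/32; 19/8; 5/2; 3]  → 2385/1024
G_14 [bbbrrbrbrbrrrr]  L=[0; 1; 2; 9/4; 37/16; 149/64]  R=[2385/1024; 1193/512; 597/256; 299/128; 75/32; 19/8; 5/2; 3]  → 4769/2048
G_15 [bbbrrbrbrbrrrrr]  L=[0; 1; 2; 9/4; 37/16; 149/64]  R=[4769/2048; 2385/1024; 1193/512; 597/256; 299/128; 75/32; 19/8; 5/2; 3]  → 9537/4096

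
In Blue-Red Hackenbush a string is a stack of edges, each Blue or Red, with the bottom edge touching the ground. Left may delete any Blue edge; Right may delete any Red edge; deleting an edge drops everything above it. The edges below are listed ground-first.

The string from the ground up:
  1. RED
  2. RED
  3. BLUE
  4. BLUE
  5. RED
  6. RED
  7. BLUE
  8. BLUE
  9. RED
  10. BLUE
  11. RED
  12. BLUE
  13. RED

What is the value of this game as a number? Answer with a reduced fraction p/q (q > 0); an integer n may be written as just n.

Recurse on prefixes of the 13-edge string RED RED BLUE BLUE RED RED BLUE BLUE RED BLUE RED BLUE RED:
v(R) = { ∅ | 0 } → -1
v(RR) = { ∅ | -1 0 } → -2
v(RRB) = { -2 | -1 0 } → -3/2
v(RRBB) = { -2 -3/2 | -1 0 } → -5/4
v(RRBBR) = { -2 -3/2 | -5/4 -1 0 } → -11/8
v(RRBBRR) = { -2 -3/2 | -11/8 -5/4 -1 0 } → -23/16
v(RRBBRRB) = { -2 -3/2 -23/16 | -11/8 -5/4 -1 0 } → -45/32
v(RRBBRRBB) = { -2 -3/2 -23/16 -45/32 | -11/8 -5/4 -1 0 } → -89/64
v(RRBBRRBBR) = { -2 -3/2 -23/16 -45/32 | -89/64 -11/8 -5/4 -1 0 } → -179/128
v(RRBBRRBBRB) = { -2 -3/2 -23/16 -45/32 -179/128 | -89/64 -11/8 -5/4 -1 0 } → -357/256
v(RRBBRRBBRBR) = { -2 -3/2 -23/16 -45/32 -179/128 | -357/256 -89/64 -11/8 -5/4 -1 0 } → -715/512
v(RRBBRRBBRBRB) = { -2 -3/2 -23/16 -45/32 -179/128 -715/512 | -357/256 -89/64 -11/8 -5/4 -1 0 } → -1429/1024
v(RRBBRRBBRBRBR) = { -2 -3/2 -23/16 -45/32 -179/128 -715/512 | -1429/1024 -357/256 -89/64 -11/8 -5/4 -1 0 } → -2859/2048

-2859/2048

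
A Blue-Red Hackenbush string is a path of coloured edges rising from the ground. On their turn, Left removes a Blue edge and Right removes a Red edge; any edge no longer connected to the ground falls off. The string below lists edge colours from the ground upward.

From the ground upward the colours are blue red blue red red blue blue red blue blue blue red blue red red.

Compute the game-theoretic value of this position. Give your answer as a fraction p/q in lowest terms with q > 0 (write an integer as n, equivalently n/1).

9961/16384

Build value(s[:k]) for k = 1..15, string s = blue red blue red red blue blue red blue blue blue red blue red red.
value(b) = { 0 | — } — 1
value(br) = { 0 | 1 } — 1/2
value(brb) = { 0,1/2 | 1 } — 3/4
value(brbr) = { 0,1/2 | 3/4,1 } — 5/8
value(brbrr) = { 0,1/2 | 5/8,3/4,1 } — 9/16
value(brbrrb) = { 0,1/2,9/16 | 5/8,3/4,1 } — 19/32
value(brbrrbb) = { 0,1/2,9/16,19/32 | 5/8,3/4,1 } — 39/64
value(brbrrbbr) = { 0,1/2,9/16,19/32 | 39/64,5/8,3/4,1 } — 77/128
value(brbrrbbrb) = { 0,1/2,9/16,19/32,77/128 | 39/64,5/8,3/4,1 } — 155/256
value(brbrrbbrbb) = { 0,1/2,9/16,19/32,77/128,155/256 | 39/64,5/8,3/4,1 } — 311/512
value(brbrrbbrbbb) = { 0,1/2,9/16,19/32,77/128,155/256,311/512 | 39/64,5/8,3/4,1 } — 623/1024
value(brbrrbbrbbbr) = { 0,1/2,9/16,19/32,77/128,155/256,311/512 | 623/1024,39/64,5/8,3/4,1 } — 1245/2048
value(brbrrbbrbbbrb) = { 0,1/2,9/16,19/32,77/128,155/256,311/512,1245/2048 | 623/1024,39/64,5/8,3/4,1 } — 2491/4096
value(brbrrbbrbbbrbr) = { 0,1/2,9/16,19/32,77/128,155/256,311/512,1245/2048 | 2491/4096,623/1024,39/64,5/8,3/4,1 } — 4981/8192
value(brbrrbbrbbbrbrr) = { 0,1/2,9/16,19/32,77/128,155/256,311/512,1245/2048 | 4981/8192,2491/4096,623/1024,39/64,5/8,3/4,1 } — 9961/16384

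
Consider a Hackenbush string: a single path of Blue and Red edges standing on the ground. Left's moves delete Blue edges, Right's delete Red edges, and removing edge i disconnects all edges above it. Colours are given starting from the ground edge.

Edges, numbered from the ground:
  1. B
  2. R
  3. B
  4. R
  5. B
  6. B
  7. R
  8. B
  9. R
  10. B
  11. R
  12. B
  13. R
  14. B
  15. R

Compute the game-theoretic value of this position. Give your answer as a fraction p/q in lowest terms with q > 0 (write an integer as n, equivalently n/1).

11605/16384

value(B) = { 0 | (no moves) } = 1
value(BR) = { 0 | 1 } = 1/2
value(BRB) = { 0, 1/2 | 1 } = 3/4
value(BRBR) = { 0, 1/2 | 3/4, 1 } = 5/8
value(BRBRB) = { 0, 1/2, 5/8 | 3/4, 1 } = 11/16
value(BRBRBB) = { 0, 1/2, 5/8, 11/16 | 3/4, 1 } = 23/32
value(BRBRBBR) = { 0, 1/2, 5/8, 11/16 | 23/32, 3/4, 1 } = 45/64
value(BRBRBBRB) = { 0, 1/2, 5/8, 11/16, 45/64 | 23/32, 3/4, 1 } = 91/128
value(BRBRBBRBR) = { 0, 1/2, 5/8, 11/16, 45/64 | 91/128, 23/32, 3/4, 1 } = 181/256
value(BRBRBBRBRB) = { 0, 1/2, 5/8, 11/16, 45/64, 181/256 | 91/128, 23/32, 3/4, 1 } = 363/512
value(BRBRBBRBRBR) = { 0, 1/2, 5/8, 11/16, 45/64, 181/256 | 363/512, 91/128, 23/32, 3/4, 1 } = 725/1024
value(BRBRBBRBRBRB) = { 0, 1/2, 5/8, 11/16, 45/64, 181/256, 725/1024 | 363/512, 91/128, 23/32, 3/4, 1 } = 1451/2048
value(BRBRBBRBRBRBR) = { 0, 1/2, 5/8, 11/16, 45/64, 181/256, 725/1024 | 1451/2048, 363/512, 91/128, 23/32, 3/4, 1 } = 2901/4096
value(BRBRBBRBRBRBRB) = { 0, 1/2, 5/8, 11/16, 45/64, 181/256, 725/1024, 2901/4096 | 1451/2048, 363/512, 91/128, 23/32, 3/4, 1 } = 5803/8192
value(BRBRBBRBRBRBRBR) = { 0, 1/2, 5/8, 11/16, 45/64, 181/256, 725/1024, 2901/4096 | 5803/8192, 1451/2048, 363/512, 91/128, 23/32, 3/4, 1 } = 11605/16384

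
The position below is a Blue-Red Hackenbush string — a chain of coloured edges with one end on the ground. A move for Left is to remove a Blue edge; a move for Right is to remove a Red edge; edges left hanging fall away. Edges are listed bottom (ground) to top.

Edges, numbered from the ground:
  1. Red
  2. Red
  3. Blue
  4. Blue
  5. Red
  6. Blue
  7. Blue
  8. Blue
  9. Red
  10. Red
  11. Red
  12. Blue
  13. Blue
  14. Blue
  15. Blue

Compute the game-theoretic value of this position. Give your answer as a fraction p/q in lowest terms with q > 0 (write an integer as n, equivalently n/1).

-10465/8192

G(R) = { (no moves) | 0 } ⇒ -1
G(RR) = { (no moves) | -1,0 } ⇒ -2
G(RRB) = { -2 | -1,0 } ⇒ -3/2
G(RRBB) = { -2,-3/2 | -1,0 } ⇒ -5/4
G(RRBBR) = { -2,-3/2 | -5/4,-1,0 } ⇒ -11/8
G(RRBBRB) = { -2,-3/2,-11/8 | -5/4,-1,0 } ⇒ -21/16
G(RRBBRBB) = { -2,-3/2,-11/8,-21/16 | -5/4,-1,0 } ⇒ -41/32
G(RRBBRBBB) = { -2,-3/2,-11/8,-21/16,-41/32 | -5/4,-1,0 } ⇒ -81/64
G(RRBBRBBBR) = { -2,-3/2,-11/8,-21/16,-41/32 | -81/64,-5/4,-1,0 } ⇒ -163/128
G(RRBBRBBBRR) = { -2,-3/2,-11/8,-21/16,-41/32 | -163/128,-81/64,-5/4,-1,0 } ⇒ -327/256
G(RRBBRBBBRRR) = { -2,-3/2,-11/8,-21/16,-41/32 | -327/256,-163/128,-81/64,-5/4,-1,0 } ⇒ -655/512
G(RRBBRBBBRRRB) = { -2,-3/2,-11/8,-21/16,-41/32,-655/512 | -327/256,-163/128,-81/64,-5/4,-1,0 } ⇒ -1309/1024
G(RRBBRBBBRRRBB) = { -2,-3/2,-11/8,-21/16,-41/32,-655/512,-1309/1024 | -327/256,-163/128,-81/64,-5/4,-1,0 } ⇒ -2617/2048
G(RRBBRBBBRRRBBB) = { -2,-3/2,-11/8,-21/16,-41/32,-655/512,-1309/1024,-2617/2048 | -327/256,-163/128,-81/64,-5/4,-1,0 } ⇒ -5233/4096
G(RRBBRBBBRRRBBBB) = { -2,-3/2,-11/8,-21/16,-41/32,-655/512,-1309/1024,-2617/2048,-5233/4096 | -327/256,-163/128,-81/64,-5/4,-1,0 } ⇒ -10465/8192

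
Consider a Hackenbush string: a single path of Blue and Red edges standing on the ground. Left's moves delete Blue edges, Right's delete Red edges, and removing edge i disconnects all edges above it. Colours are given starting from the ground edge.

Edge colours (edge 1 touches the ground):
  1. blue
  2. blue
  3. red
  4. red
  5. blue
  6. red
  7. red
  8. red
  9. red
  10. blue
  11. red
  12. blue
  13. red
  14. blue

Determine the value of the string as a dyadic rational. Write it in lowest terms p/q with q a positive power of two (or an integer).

5163/4096

Recurse on prefixes of the 14-edge string blue blue red red blue red red red red blue red blue red blue:
G_1 [b]  L=[0]  R=[—]  = 1
G_2 [bb]  L=[0 1]  R=[—]  = 2
G_3 [bbr]  L=[0 1]  R=[2]  = 3/2
G_4 [bbrr]  L=[0 1]  R=[3/2 2]  = 5/4
G_5 [bbrrb]  L=[0 1 5/4]  R=[3/2 2]  = 11/8
G_6 [bbrrbr]  L=[0 1 5/4]  R=[11/8 3/2 2]  = 21/16
G_7 [bbrrbrr]  L=[0 1 5/4]  R=[21/16 11/8 3/2 2]  = 41/32
G_8 [bbrrbrrr]  L=[0 1 5/4]  R=[41/32 21/16 11/8 3/2 2]  = 81/64
G_9 [bbrrbrrrr]  L=[0 1 5/4]  R=[81/64 41/32 21/16 11/8 3/2 2]  = 161/128
G_10 [bbrrbrrrrb]  L=[0 1 5/4 161/128]  R=[81/64 41/32 21/16 11/8 3/2 2]  = 323/256
G_11 [bbrrbrrrrbr]  L=[0 1 5/4 161/128]  R=[323/256 81/64 41/32 21/16 11/8 3/2 2]  = 645/512
G_12 [bbrrbrrrrbrb]  L=[0 1 5/4 161/128 645/512]  R=[323/256 81/64 41/32 21/16 11/8 3/2 2]  = 1291/1024
G_13 [bbrrbrrrrbrbr]  L=[0 1 5/4 161/128 645/512]  R=[1291/1024 323/256 81/64 41/32 21/16 11/8 3/2 2]  = 2581/2048
G_14 [bbrrbrrrrbrbrb]  L=[0 1 5/4 161/128 645/512 2581/2048]  R=[1291/1024 323/256 81/64 41/32 21/16 11/8 3/2 2]  = 5163/4096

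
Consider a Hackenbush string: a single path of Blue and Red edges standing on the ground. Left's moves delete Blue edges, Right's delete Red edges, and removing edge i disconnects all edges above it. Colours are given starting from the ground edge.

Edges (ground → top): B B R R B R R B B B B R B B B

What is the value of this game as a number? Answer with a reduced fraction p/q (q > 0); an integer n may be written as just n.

g(B) = { 0 | none } = 1
g(BB) = { 0; 1 | none } = 2
g(BBR) = { 0; 1 | 2 } = 3/2
g(BBRR) = { 0; 1 | 3/2; 2 } = 5/4
g(BBRRB) = { 0; 1; 5/4 | 3/2; 2 } = 11/8
g(BBRRBR) = { 0; 1; 5/4 | 11/8; 3/2; 2 } = 21/16
g(BBRRBRR) = { 0; 1; 5/4 | 21/16; 11/8; 3/2; 2 } = 41/32
g(BBRRBRRB) = { 0; 1; 5/4; 41/32 | 21/16; 11/8; 3/2; 2 } = 83/64
g(BBRRBRRBB) = { 0; 1; 5/4; 41/32; 83/64 | 21/16; 11/8; 3/2; 2 } = 167/128
g(BBRRBRRBBB) = { 0; 1; 5/4; 41/32; 83/64; 167/128 | 21/16; 11/8; 3/2; 2 } = 335/256
g(BBRRBRRBBBB) = { 0; 1; 5/4; 41/32; 83/64; 167/128; 335/256 | 21/16; 11/8; 3/2; 2 } = 671/512
g(BBRRBRRBBBBR) = { 0; 1; 5/4; 41/32; 83/64; 167/128; 335/256 | 671/512; 21/16; 11/8; 3/2; 2 } = 1341/1024
g(BBRRBRRBBBBRB) = { 0; 1; 5/4; 41/32; 83/64; 167/128; 335/256; 1341/1024 | 671/512; 21/16; 11/8; 3/2; 2 } = 2683/2048
g(BBRRBRRBBBBRBB) = { 0; 1; 5/4; 41/32; 83/64; 167/128; 335/256; 1341/1024; 2683/2048 | 671/512; 21/16; 11/8; 3/2; 2 } = 5367/4096
g(BBRRBRRBBBBRBBB) = { 0; 1; 5/4; 41/32; 83/64; 167/128; 335/256; 1341/1024; 2683/2048; 5367/4096 | 671/512; 21/16; 11/8; 3/2; 2 } = 10735/8192

10735/8192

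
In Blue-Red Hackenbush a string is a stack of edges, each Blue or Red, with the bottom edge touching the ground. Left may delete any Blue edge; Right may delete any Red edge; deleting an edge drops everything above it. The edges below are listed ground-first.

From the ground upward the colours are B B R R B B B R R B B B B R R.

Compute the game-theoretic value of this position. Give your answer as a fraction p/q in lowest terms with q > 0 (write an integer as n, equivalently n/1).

11897/8192

Build g(s[:k]) for k = 1..15, string s = B B R R B B B R R B B B B R R.
1 of 15 · B · max L 0 · min R +∞ → 1
2 of 15 · BB · max L 1 · min R +∞ → 2
3 of 15 · BBR · max L 1 · min R 2 → 3/2
4 of 15 · BBRR · max L 1 · min R 3/2 → 5/4
5 of 15 · BBRRB · max L 5/4 · min R 3/2 → 11/8
6 of 15 · BBRRBB · max L 11/8 · min R 3/2 → 23/16
7 of 15 · BBRRBBB · max L 23/16 · min R 3/2 → 47/32
8 of 15 · BBRRBBBR · max L 23/16 · min R 47/32 → 93/64
9 of 15 · BBRRBBBRR · max L 23/16 · min R 93/64 → 185/128
10 of 15 · BBRRBBBRRB · max L 185/128 · min R 93/64 → 371/256
11 of 15 · BBRRBBBRRBB · max L 371/256 · min R 93/64 → 743/512
12 of 15 · BBRRBBBRRBBB · max L 743/512 · min R 93/64 → 1487/1024
13 of 15 · BBRRBBBRRBBBB · max L 1487/1024 · min R 93/64 → 2975/2048
14 of 15 · BBRRBBBRRBBBBR · max L 1487/1024 · min R 2975/2048 → 5949/4096
15 of 15 · BBRRBBBRRBBBBRR · max L 1487/1024 · min R 5949/4096 → 11897/8192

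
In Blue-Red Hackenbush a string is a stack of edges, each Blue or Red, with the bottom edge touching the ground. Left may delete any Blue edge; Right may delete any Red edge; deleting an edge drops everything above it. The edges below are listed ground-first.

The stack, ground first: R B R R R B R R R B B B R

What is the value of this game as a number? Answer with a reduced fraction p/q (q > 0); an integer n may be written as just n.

-3811/4096

edge 1 of 13 (R): { (no moves) | 0 } -> -1
edge 2 of 13 (B): { -1 | 0 } -> -1/2
edge 3 of 13 (R): { -1 | -1/2,0 } -> -3/4
edge 4 of 13 (R): { -1 | -3/4,-1/2,0 } -> -7/8
edge 5 of 13 (R): { -1 | -7/8,-3/4,-1/2,0 } -> -15/16
edge 6 of 13 (B): { -1,-15/16 | -7/8,-3/4,-1/2,0 } -> -29/32
edge 7 of 13 (R): { -1,-15/16 | -29/32,-7/8,-3/4,-1/2,0 } -> -59/64
edge 8 of 13 (R): { -1,-15/16 | -59/64,-29/32,-7/8,-3/4,-1/2,0 } -> -119/128
edge 9 of 13 (R): { -1,-15/16 | -119/128,-59/64,-29/32,-7/8,-3/4,-1/2,0 } -> -239/256
edge 10 of 13 (B): { -1,-15/16,-239/256 | -119/128,-59/64,-29/32,-7/8,-3/4,-1/2,0 } -> -477/512
edge 11 of 13 (B): { -1,-15/16,-239/256,-477/512 | -119/128,-59/64,-29/32,-7/8,-3/4,-1/2,0 } -> -953/1024
edge 12 of 13 (B): { -1,-15/16,-239/256,-477/512,-953/1024 | -119/128,-59/64,-29/32,-7/8,-3/4,-1/2,0 } -> -1905/2048
edge 13 of 13 (R): { -1,-15/16,-239/256,-477/512,-953/1024 | -1905/2048,-119/128,-59/64,-29/32,-7/8,-3/4,-1/2,0 } -> -3811/4096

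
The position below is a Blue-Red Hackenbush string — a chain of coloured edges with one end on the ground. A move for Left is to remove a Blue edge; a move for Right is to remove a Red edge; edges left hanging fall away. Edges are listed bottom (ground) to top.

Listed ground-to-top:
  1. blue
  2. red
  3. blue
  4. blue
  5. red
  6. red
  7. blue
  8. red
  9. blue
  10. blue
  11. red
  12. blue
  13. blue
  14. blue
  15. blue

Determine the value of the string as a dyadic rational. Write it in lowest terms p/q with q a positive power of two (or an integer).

13023/16384

Recurse on prefixes of the 15-edge string blue red blue blue red red blue red blue blue red blue blue blue blue:
val_1 [b]  L=[0]  R=[none]  -> 1
val_2 [br]  L=[0]  R=[1]  -> 1/2
val_3 [brb]  L=[0 1/2]  R=[1]  -> 3/4
val_4 [brbb]  L=[0 1/2 3/4]  R=[1]  -> 7/8
val_5 [brbbr]  L=[0 1/2 3/4]  R=[7/8 1]  -> 13/16
val_6 [brbbrr]  L=[0 1/2 3/4]  R=[13/16 7/8 1]  -> 25/32
val_7 [brbbrrb]  L=[0 1/2 3/4 25/32]  R=[13/16 7/8 1]  -> 51/64
val_8 [brbbrrbr]  L=[0 1/2 3/4 25/32]  R=[51/64 13/16 7/8 1]  -> 101/128
val_9 [brbbrrbrb]  L=[0 1/2 3/4 25/32 101/128]  R=[51/64 13/16 7/8 1]  -> 203/256
val_10 [brbbrrbrbb]  L=[0 1/2 3/4 25/32 101/128 203/256]  R=[51/64 13/16 7/8 1]  -> 407/512
val_11 [brbbrrbrbbr]  L=[0 1/2 3/4 25/32 101/128 203/256]  R=[407/512 51/64 13/16 7/8 1]  -> 813/1024
val_12 [brbbrrbrbbrb]  L=[0 1/2 3/4 25/32 101/128 203/256 813/1024]  R=[407/512 51/64 13/16 7/8 1]  -> 1627/2048
val_13 [brbbrrbrbbrbb]  L=[0 1/2 3/4 25/32 101/128 203/256 813/1024 1627/2048]  R=[407/512 51/64 13/16 7/8 1]  -> 3255/4096
val_14 [brbbrrbrbbrbbb]  L=[0 1/2 3/4 25/32 101/128 203/256 813/1024 1627/2048 3255/4096]  R=[407/512 51/64 13/16 7/8 1]  -> 6511/8192
val_15 [brbbrrbrbbrbbbb]  L=[0 1/2 3/4 25/32 101/128 203/256 813/1024 1627/2048 3255/4096 6511/8192]  R=[407/512 51/64 13/16 7/8 1]  -> 13023/16384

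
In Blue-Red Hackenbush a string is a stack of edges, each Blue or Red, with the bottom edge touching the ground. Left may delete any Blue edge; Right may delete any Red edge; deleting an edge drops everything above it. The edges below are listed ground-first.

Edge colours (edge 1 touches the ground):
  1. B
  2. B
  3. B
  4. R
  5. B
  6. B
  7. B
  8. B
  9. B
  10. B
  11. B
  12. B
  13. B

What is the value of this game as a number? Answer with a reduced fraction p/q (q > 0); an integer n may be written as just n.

edge 1 of 13 (B): { 0 | none } = 1
edge 2 of 13 (B): { 0,1 | none } = 2
edge 3 of 13 (B): { 0,1,2 | none } = 3
edge 4 of 13 (R): { 0,1,2 | 3 } = 5/2
edge 5 of 13 (B): { 0,1,2,5/2 | 3 } = 11/4
edge 6 of 13 (B): { 0,1,2,5/2,11/4 | 3 } = 23/8
edge 7 of 13 (B): { 0,1,2,5/2,11/4,23/8 | 3 } = 47/16
edge 8 of 13 (B): { 0,1,2,5/2,11/4,23/8,47/16 | 3 } = 95/32
edge 9 of 13 (B): { 0,1,2,5/2,11/4,23/8,47/16,95/32 | 3 } = 191/64
edge 10 of 13 (B): { 0,1,2,5/2,11/4,23/8,47/16,95/32,191/64 | 3 } = 383/128
edge 11 of 13 (B): { 0,1,2,5/2,11/4,23/8,47/16,95/32,191/64,383/128 | 3 } = 767/256
edge 12 of 13 (B): { 0,1,2,5/2,11/4,23/8,47/16,95/32,191/64,383/128,767/256 | 3 } = 1535/512
edge 13 of 13 (B): { 0,1,2,5/2,11/4,23/8,47/16,95/32,191/64,383/128,767/256,1535/512 | 3 } = 3071/1024

3071/1024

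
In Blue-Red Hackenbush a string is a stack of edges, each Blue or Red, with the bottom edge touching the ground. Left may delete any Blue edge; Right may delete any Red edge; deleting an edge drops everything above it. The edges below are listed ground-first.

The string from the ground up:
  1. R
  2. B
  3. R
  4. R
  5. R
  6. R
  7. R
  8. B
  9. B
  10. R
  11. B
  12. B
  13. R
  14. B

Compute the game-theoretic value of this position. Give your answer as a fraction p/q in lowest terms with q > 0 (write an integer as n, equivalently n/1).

-7973/8192

g_1 [R]  L=[(no moves)]  R=[0]  => -1
g_2 [RB]  L=[-1]  R=[0]  => -1/2
g_3 [RBR]  L=[-1]  R=[-1/2, 0]  => -3/4
g_4 [RBRR]  L=[-1]  R=[-3/4, -1/2, 0]  => -7/8
g_5 [RBRRR]  L=[-1]  R=[-7/8, -3/4, -1/2, 0]  => -15/16
g_6 [RBRRRR]  L=[-1]  R=[-15/16, -7/8, -3/4, -1/2, 0]  => -31/32
g_7 [RBRRRRR]  L=[-1]  R=[-31/32, -15/16, -7/8, -3/4, -1/2, 0]  => -63/64
g_8 [RBRRRRRB]  L=[-1, -63/64]  R=[-31/32, -15/16, -7/8, -3/4, -1/2, 0]  => -125/128
g_9 [RBRRRRRBB]  L=[-1, -63/64, -125/128]  R=[-31/32, -15/16, -7/8, -3/4, -1/2, 0]  => -249/256
g_10 [RBRRRRRBBR]  L=[-1, -63/64, -125/128]  R=[-249/256, -31/32, -15/16, -7/8, -3/4, -1/2, 0]  => -499/512
g_11 [RBRRRRRBBRB]  L=[-1, -63/64, -125/128, -499/512]  R=[-249/256, -31/32, -15/16, -7/8, -3/4, -1/2, 0]  => -997/1024
g_12 [RBRRRRRBBRBB]  L=[-1, -63/64, -125/128, -499/512, -997/1024]  R=[-249/256, -31/32, -15/16, -7/8, -3/4, -1/2, 0]  => -1993/2048
g_13 [RBRRRRRBBRBBR]  L=[-1, -63/64, -125/128, -499/512, -997/1024]  R=[-1993/2048, -249/256, -31/32, -15/16, -7/8, -3/4, -1/2, 0]  => -3987/4096
g_14 [RBRRRRRBBRBBRB]  L=[-1, -63/64, -125/128, -499/512, -997/1024, -3987/4096]  R=[-1993/2048, -249/256, -31/32, -15/16, -7/8, -3/4, -1/2, 0]  => -7973/8192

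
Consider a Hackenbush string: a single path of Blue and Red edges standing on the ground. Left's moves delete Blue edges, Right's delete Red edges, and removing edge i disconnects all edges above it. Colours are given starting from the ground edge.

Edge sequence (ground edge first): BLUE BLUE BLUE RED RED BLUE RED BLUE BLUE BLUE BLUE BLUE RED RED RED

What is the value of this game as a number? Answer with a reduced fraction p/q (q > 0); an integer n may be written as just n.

9713/4096

Build v(s[:k]) for k = 1..15, string s = BLUE BLUE BLUE RED RED BLUE RED BLUE BLUE BLUE BLUE BLUE RED RED RED.
1 of 15 · B · max L 0 · min R +∞ = 1
2 of 15 · BB · max L 1 · min R +∞ = 2
3 of 15 · BBB · max L 2 · min R +∞ = 3
4 of 15 · BBBR · max L 2 · min R 3 = 5/2
5 of 15 · BBBRR · max L 2 · min R 5/2 = 9/4
6 of 15 · BBBRRB · max L 9/4 · min R 5/2 = 19/8
7 of 15 · BBBRRBR · max L 9/4 · min R 19/8 = 37/16
8 of 15 · BBBRRBRB · max L 37/16 · min R 19/8 = 75/32
9 of 15 · BBBRRBRBB · max L 75/32 · min R 19/8 = 151/64
10 of 15 · BBBRRBRBBB · max L 151/64 · min R 19/8 = 303/128
11 of 15 · BBBRRBRBBBB · max L 303/128 · min R 19/8 = 607/256
12 of 15 · BBBRRBRBBBBB · max L 607/256 · min R 19/8 = 1215/512
13 of 15 · BBBRRBRBBBBBR · max L 607/256 · min R 1215/512 = 2429/1024
14 of 15 · BBBRRBRBBBBBRR · max L 607/256 · min R 2429/1024 = 4857/2048
15 of 15 · BBBRRBRBBBBBRRR · max L 607/256 · min R 4857/2048 = 9713/4096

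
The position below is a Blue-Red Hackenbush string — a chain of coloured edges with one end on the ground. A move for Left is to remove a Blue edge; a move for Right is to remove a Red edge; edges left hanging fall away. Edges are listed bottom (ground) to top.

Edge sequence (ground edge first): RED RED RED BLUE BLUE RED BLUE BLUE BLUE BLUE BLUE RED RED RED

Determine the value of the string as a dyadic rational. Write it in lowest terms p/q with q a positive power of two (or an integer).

-4623/2048

Build value(s[:k]) for k = 1..14, string s = RED RED RED BLUE BLUE RED BLUE BLUE BLUE BLUE BLUE RED RED RED.
edge 1 of 14 (RED): {  | 0 } — -1
edge 2 of 14 (RED): {  | -1; 0 } — -2
edge 3 of 14 (RED): {  | -2; -1; 0 } — -3
edge 4 of 14 (BLUE): { -3 | -2; -1; 0 } — -5/2
edge 5 of 14 (BLUE): { -3; -5/2 | -2; -1; 0 } — -9/4
edge 6 of 14 (RED): { -3; -5/2 | -9/4; -2; -1; 0 } — -19/8
edge 7 of 14 (BLUE): { -3; -5/2; -19/8 | -9/4; -2; -1; 0 } — -37/16
edge 8 of 14 (BLUE): { -3; -5/2; -19/8; -37/16 | -9/4; -2; -1; 0 } — -73/32
edge 9 of 14 (BLUE): { -3; -5/2; -19/8; -37/16; -73/32 | -9/4; -2; -1; 0 } — -145/64
edge 10 of 14 (BLUE): { -3; -5/2; -19/8; -37/16; -73/32; -145/64 | -9/4; -2; -1; 0 } — -289/128
edge 11 of 14 (BLUE): { -3; -5/2; -19/8; -37/16; -73/32; -145/64; -289/128 | -9/4; -2; -1; 0 } — -577/256
edge 12 of 14 (RED): { -3; -5/2; -19/8; -37/16; -73/32; -145/64; -289/128 | -577/256; -9/4; -2; -1; 0 } — -1155/512
edge 13 of 14 (RED): { -3; -5/2; -19/8; -37/16; -73/32; -145/64; -289/128 | -1155/512; -577/256; -9/4; -2; -1; 0 } — -2311/1024
edge 14 of 14 (RED): { -3; -5/2; -19/8; -37/16; -73/32; -145/64; -289/128 | -2311/1024; -1155/512; -577/256; -9/4; -2; -1; 0 } — -4623/2048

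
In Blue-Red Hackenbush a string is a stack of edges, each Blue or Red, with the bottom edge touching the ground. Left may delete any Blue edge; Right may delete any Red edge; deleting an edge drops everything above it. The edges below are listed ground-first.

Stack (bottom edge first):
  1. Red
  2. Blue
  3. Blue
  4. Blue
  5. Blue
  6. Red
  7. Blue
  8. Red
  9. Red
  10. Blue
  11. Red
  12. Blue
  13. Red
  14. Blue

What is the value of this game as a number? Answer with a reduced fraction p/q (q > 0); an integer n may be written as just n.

-725/8192

val(R) = { · | 0 } gives -1
val(RB) = { -1 | 0 } gives -1/2
val(RBB) = { -1,-1/2 | 0 } gives -1/4
val(RBBB) = { -1,-1/2,-1/4 | 0 } gives -1/8
val(RBBBB) = { -1,-1/2,-1/4,-1/8 | 0 } gives -1/16
val(RBBBBR) = { -1,-1/2,-1/4,-1/8 | -1/16,0 } gives -3/32
val(RBBBBRB) = { -1,-1/2,-1/4,-1/8,-3/32 | -1/16,0 } gives -5/64
val(RBBBBRBR) = { -1,-1/2,-1/4,-1/8,-3/32 | -5/64,-1/16,0 } gives -11/128
val(RBBBBRBRR) = { -1,-1/2,-1/4,-1/8,-3/32 | -11/128,-5/64,-1/16,0 } gives -23/256
val(RBBBBRBRRB) = { -1,-1/2,-1/4,-1/8,-3/32,-23/256 | -11/128,-5/64,-1/16,0 } gives -45/512
val(RBBBBRBRRBR) = { -1,-1/2,-1/4,-1/8,-3/32,-23/256 | -45/512,-11/128,-5/64,-1/16,0 } gives -91/1024
val(RBBBBRBRRBRB) = { -1,-1/2,-1/4,-1/8,-3/32,-23/256,-91/1024 | -45/512,-11/128,-5/64,-1/16,0 } gives -181/2048
val(RBBBBRBRRBRBR) = { -1,-1/2,-1/4,-1/8,-3/32,-23/256,-91/1024 | -181/2048,-45/512,-11/128,-5/64,-1/16,0 } gives -363/4096
val(RBBBBRBRRBRBRB) = { -1,-1/2,-1/4,-1/8,-3/32,-23/256,-91/1024,-363/4096 | -181/2048,-45/512,-11/128,-5/64,-1/16,0 } gives -725/8192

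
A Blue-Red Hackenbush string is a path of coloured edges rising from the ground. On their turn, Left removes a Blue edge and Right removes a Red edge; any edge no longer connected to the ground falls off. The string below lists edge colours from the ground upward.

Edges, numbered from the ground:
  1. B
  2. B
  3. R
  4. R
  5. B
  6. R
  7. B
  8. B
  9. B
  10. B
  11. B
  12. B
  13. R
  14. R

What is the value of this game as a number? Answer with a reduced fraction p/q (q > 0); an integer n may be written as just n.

5625/4096

step 1: add B to get B; options L={ 0 } R={ none } so 1
step 2: add B to get BB; options L={ 0, 1 } R={ none } so 2
step 3: add R to get BBR; options L={ 0, 1 } R={ 2 } so 3/2
step 4: add R to get BBRR; options L={ 0, 1 } R={ 3/2, 2 } so 5/4
step 5: add B to get BBRRB; options L={ 0, 1, 5/4 } R={ 3/2, 2 } so 11/8
step 6: add R to get BBRRBR; options L={ 0, 1, 5/4 } R={ 11/8, 3/2, 2 } so 21/16
step 7: add B to get BBRRBRB; options L={ 0, 1, 5/4, 21/16 } R={ 11/8, 3/2, 2 } so 43/32
step 8: add B to get BBRRBRBB; options L={ 0, 1, 5/4, 21/16, 43/32 } R={ 11/8, 3/2, 2 } so 87/64
step 9: add B to get BBRRBRBBB; options L={ 0, 1, 5/4, 21/16, 43/32, 87/64 } R={ 11/8, 3/2, 2 } so 175/128
step 10: add B to get BBRRBRBBBB; options L={ 0, 1, 5/4, 21/16, 43/32, 87/64, 175/128 } R={ 11/8, 3/2, 2 } so 351/256
step 11: add B to get BBRRBRBBBBB; options L={ 0, 1, 5/4, 21/16, 43/32, 87/64, 175/128, 351/256 } R={ 11/8, 3/2, 2 } so 703/512
step 12: add B to get BBRRBRBBBBBB; options L={ 0, 1, 5/4, 21/16, 43/32, 87/64, 175/128, 351/256, 703/512 } R={ 11/8, 3/2, 2 } so 1407/1024
step 13: add R to get BBRRBRBBBBBBR; options L={ 0, 1, 5/4, 21/16, 43/32, 87/64, 175/128, 351/256, 703/512 } R={ 1407/1024, 11/8, 3/2, 2 } so 2813/2048
step 14: add R to get BBRRBRBBBBBBRR; options L={ 0, 1, 5/4, 21/16, 43/32, 87/64, 175/128, 351/256, 703/512 } R={ 2813/2048, 1407/1024, 11/8, 3/2, 2 } so 5625/4096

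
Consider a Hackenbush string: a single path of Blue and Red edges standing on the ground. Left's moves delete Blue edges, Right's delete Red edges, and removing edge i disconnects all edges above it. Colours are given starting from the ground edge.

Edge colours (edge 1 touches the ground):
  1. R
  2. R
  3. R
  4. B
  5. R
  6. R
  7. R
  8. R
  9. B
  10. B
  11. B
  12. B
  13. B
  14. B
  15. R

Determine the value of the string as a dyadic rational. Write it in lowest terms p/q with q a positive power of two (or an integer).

Prefix values for R R R B R R R R B B B B B B R via {L|R} + simplicity:
1 of 15 · R · max L −∞ · min R 0 → -1
2 of 15 · RR · max L −∞ · min R -1 → -2
3 of 15 · RRR · max L −∞ · min R -2 → -3
4 of 15 · RRRB · max L -3 · min R -2 → -5/2
5 of 15 · RRRBR · max L -3 · min R -5/2 → -11/4
6 of 15 · RRRBRR · max L -3 · min R -11/4 → -23/8
7 of 15 · RRRBRRR · max L -3 · min R -23/8 → -47/16
8 of 15 · RRRBRRRR · max L -3 · min R -47/16 → -95/32
9 of 15 · RRRBRRRRB · max L -95/32 · min R -47/16 → -189/64
10 of 15 · RRRBRRRRBB · max L -189/64 · min R -47/16 → -377/128
11 of 15 · RRRBRRRRBBB · max L -377/128 · min R -47/16 → -753/256
12 of 15 · RRRBRRRRBBBB · max L -753/256 · min R -47/16 → -1505/512
13 of 15 · RRRBRRRRBBBBB · max L -1505/512 · min R -47/16 → -3009/1024
14 of 15 · RRRBRRRRBBBBBB · max L -3009/1024 · min R -47/16 → -6017/2048
15 of 15 · RRRBRRRRBBBBBBR · max L -3009/1024 · min R -6017/2048 → -12035/4096

-12035/4096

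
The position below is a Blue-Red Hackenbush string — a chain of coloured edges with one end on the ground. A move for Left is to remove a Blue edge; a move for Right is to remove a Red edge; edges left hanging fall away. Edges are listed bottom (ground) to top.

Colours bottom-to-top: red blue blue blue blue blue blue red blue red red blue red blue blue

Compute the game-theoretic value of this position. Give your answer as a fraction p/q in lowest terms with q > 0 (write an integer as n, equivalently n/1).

-361/16384

Recurse on prefixes of the 15-edge string red blue blue blue blue blue blue red blue red red blue red blue blue:
step 1: add red to get r; options L={ (no moves) } R={ 0 } = -1
step 2: add blue to get rb; options L={ -1 } R={ 0 } = -1/2
step 3: add blue to get rbb; options L={ -1, -1/2 } R={ 0 } = -1/4
step 4: add blue to get rbbb; options L={ -1, -1/2, -1/4 } R={ 0 } = -1/8
step 5: add blue to get rbbbb; options L={ -1, -1/2, -1/4, -1/8 } R={ 0 } = -1/16
step 6: add blue to get rbbbbb; options L={ -1, -1/2, -1/4, -1/8, -1/16 } R={ 0 } = -1/32
step 7: add blue to get rbbbbbb; options L={ -1, -1/2, -1/4, -1/8, -1/16, -1/32 } R={ 0 } = -1/64
step 8: add red to get rbbbbbbr; options L={ -1, -1/2, -1/4, -1/8, -1/16, -1/32 } R={ -1/64, 0 } = -3/128
step 9: add blue to get rbbbbbbrb; options L={ -1, -1/2, -1/4, -1/8, -1/16, -1/32, -3/128 } R={ -1/64, 0 } = -5/256
step 10: add red to get rbbbbbbrbr; options L={ -1, -1/2, -1/4, -1/8, -1/16, -1/32, -3/128 } R={ -5/256, -1/64, 0 } = -11/512
step 11: add red to get rbbbbbbrbrr; options L={ -1, -1/2, -1/4, -1/8, -1/16, -1/32, -3/128 } R={ -11/512, -5/256, -1/64, 0 } = -23/1024
step 12: add blue to get rbbbbbbrbrrb; options L={ -1, -1/2, -1/4, -1/8, -1/16, -1/32, -3/128, -23/1024 } R={ -11/512, -5/256, -1/64, 0 } = -45/2048
step 13: add red to get rbbbbbbrbrrbr; options L={ -1, -1/2, -1/4, -1/8, -1/16, -1/32, -3/128, -23/1024 } R={ -45/2048, -11/512, -5/256, -1/64, 0 } = -91/4096
step 14: add blue to get rbbbbbbrbrrbrb; options L={ -1, -1/2, -1/4, -1/8, -1/16, -1/32, -3/128, -23/1024, -91/4096 } R={ -45/2048, -11/512, -5/256, -1/64, 0 } = -181/8192
step 15: add blue to get rbbbbbbrbrrbrbb; options L={ -1, -1/2, -1/4, -1/8, -1/16, -1/32, -3/128, -23/1024, -91/4096, -181/8192 } R={ -45/2048, -11/512, -5/256, -1/64, 0 } = -361/16384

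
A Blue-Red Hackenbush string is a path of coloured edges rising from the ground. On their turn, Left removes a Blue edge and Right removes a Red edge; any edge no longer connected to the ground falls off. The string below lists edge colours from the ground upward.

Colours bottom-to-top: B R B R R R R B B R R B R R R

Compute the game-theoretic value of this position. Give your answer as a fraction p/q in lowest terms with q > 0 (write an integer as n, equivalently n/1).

Recurse on prefixes of the 15-edge string B R B R R R R B B R R B R R R:
B: Left { 0 }, Right { (no moves) } => simplest 1
BR: Left { 0 }, Right { 1 } => simplest 1/2
BRB: Left { 0, 1/2 }, Right { 1 } => simplest 3/4
BRBR: Left { 0, 1/2 }, Right { 3/4, 1 } => simplest 5/8
BRBRR: Left { 0, 1/2 }, Right { 5/8, 3/4, 1 } => simplest 9/16
BRBRRR: Left { 0, 1/2 }, Right { 9/16, 5/8, 3/4, 1 } => simplest 17/32
BRBRRRR: Left { 0, 1/2 }, Right { 17/32, 9/16, 5/8, 3/4, 1 } => simplest 33/64
BRBRRRRB: Left { 0, 1/2, 33/64 }, Right { 17/32, 9/16, 5/8, 3/4, 1 } => simplest 67/128
BRBRRRRBB: Left { 0, 1/2, 33/64, 67/128 }, Right { 17/32, 9/16, 5/8, 3/4, 1 } => simplest 135/256
BRBRRRRBBR: Left { 0, 1/2, 33/64, 67/128 }, Right { 135/256, 17/32, 9/16, 5/8, 3/4, 1 } => simplest 269/512
BRBRRRRBBRR: Left { 0, 1/2, 33/64, 67/128 }, Right { 269/512, 135/256, 17/32, 9/16, 5/8, 3/4, 1 } => simplest 537/1024
BRBRRRRBBRRB: Left { 0, 1/2, 33/64, 67/128, 537/1024 }, Right { 269/512, 135/256, 17/32, 9/16, 5/8, 3/4, 1 } => simplest 1075/2048
BRBRRRRBBRRBR: Left { 0, 1/2, 33/64, 67/128, 537/1024 }, Right { 1075/2048, 269/512, 135/256, 17/32, 9/16, 5/8, 3/4, 1 } => simplest 2149/4096
BRBRRRRBBRRBRR: Left { 0, 1/2, 33/64, 67/128, 537/1024 }, Right { 2149/4096, 1075/2048, 269/512, 135/256, 17/32, 9/16, 5/8, 3/4, 1 } => simplest 4297/8192
BRBRRRRBBRRBRRR: Left { 0, 1/2, 33/64, 67/128, 537/1024 }, Right { 4297/8192, 2149/4096, 1075/2048, 269/512, 135/256, 17/32, 9/16, 5/8, 3/4, 1 } => simplest 8593/16384

8593/16384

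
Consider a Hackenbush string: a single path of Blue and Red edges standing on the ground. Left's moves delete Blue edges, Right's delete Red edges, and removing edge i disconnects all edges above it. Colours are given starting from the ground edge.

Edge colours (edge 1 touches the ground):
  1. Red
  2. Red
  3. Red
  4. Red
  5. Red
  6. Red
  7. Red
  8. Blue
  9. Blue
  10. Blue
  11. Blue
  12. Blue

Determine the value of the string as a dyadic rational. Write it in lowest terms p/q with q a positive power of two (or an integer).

-193/32

R: Left {  }, Right { 0 } → simplest -1
RR: Left {  }, Right { -1 0 } → simplest -2
RRR: Left {  }, Right { -2 -1 0 } → simplest -3
RRRR: Left {  }, Right { -3 -2 -1 0 } → simplest -4
RRRRR: Left {  }, Right { -4 -3 -2 -1 0 } → simplest -5
RRRRRR: Left {  }, Right { -5 -4 -3 -2 -1 0 } → simplest -6
RRRRRRR: Left {  }, Right { -6 -5 -4 -3 -2 -1 0 } → simplest -7
RRRRRRRB: Left { -7 }, Right { -6 -5 -4 -3 -2 -1 0 } → simplest -13/2
RRRRRRRBB: Left { -7 -13/2 }, Right { -6 -5 -4 -3 -2 -1 0 } → simplest -25/4
RRRRRRRBBB: Left { -7 -13/2 -25/4 }, Right { -6 -5 -4 -3 -2 -1 0 } → simplest -49/8
RRRRRRRBBBB: Left { -7 -13/2 -25/4 -49/8 }, Right { -6 -5 -4 -3 -2 -1 0 } → simplest -97/16
RRRRRRRBBBBB: Left { -7 -13/2 -25/4 -49/8 -97/16 }, Right { -6 -5 -4 -3 -2 -1 0 } → simplest -193/32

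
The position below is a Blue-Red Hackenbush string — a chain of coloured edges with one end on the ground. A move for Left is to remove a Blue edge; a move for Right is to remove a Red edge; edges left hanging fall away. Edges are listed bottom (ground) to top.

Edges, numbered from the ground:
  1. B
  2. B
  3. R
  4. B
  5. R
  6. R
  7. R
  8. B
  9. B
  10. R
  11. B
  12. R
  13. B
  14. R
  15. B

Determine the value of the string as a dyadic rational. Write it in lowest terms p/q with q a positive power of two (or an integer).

12715/8192

Recurse on prefixes of the 15-edge string B B R B R R R B B R B R B R B:
B: Left { 0 }, Right { (no moves) } so simplest 1
BB: Left { 0 1 }, Right { (no moves) } so simplest 2
BBR: Left { 0 1 }, Right { 2 } so simplest 3/2
BBRB: Left { 0 1 3/2 }, Right { 2 } so simplest 7/4
BBRBR: Left { 0 1 3/2 }, Right { 7/4 2 } so simplest 13/8
BBRBRR: Left { 0 1 3/2 }, Right { 13/8 7/4 2 } so simplest 25/16
BBRBRRR: Left { 0 1 3/2 }, Right { 25/16 13/8 7/4 2 } so simplest 49/32
BBRBRRRB: Left { 0 1 3/2 49/32 }, Right { 25/16 13/8 7/4 2 } so simplest 99/64
BBRBRRRBB: Left { 0 1 3/2 49/32 99/64 }, Right { 25/16 13/8 7/4 2 } so simplest 199/128
BBRBRRRBBR: Left { 0 1 3/2 49/32 99/64 }, Right { 199/128 25/16 13/8 7/4 2 } so simplest 397/256
BBRBRRRBBRB: Left { 0 1 3/2 49/32 99/64 397/256 }, Right { 199/128 25/16 13/8 7/4 2 } so simplest 795/512
BBRBRRRBBRBR: Left { 0 1 3/2 49/32 99/64 397/256 }, Right { 795/512 199/128 25/16 13/8 7/4 2 } so simplest 1589/1024
BBRBRRRBBRBRB: Left { 0 1 3/2 49/32 99/64 397/256 1589/1024 }, Right { 795/512 199/128 25/16 13/8 7/4 2 } so simplest 3179/2048
BBRBRRRBBRBRBR: Left { 0 1 3/2 49/32 99/64 397/256 1589/1024 }, Right { 3179/2048 795/512 199/128 25/16 13/8 7/4 2 } so simplest 6357/4096
BBRBRRRBBRBRBRB: Left { 0 1 3/2 49/32 99/64 397/256 1589/1024 6357/4096 }, Right { 3179/2048 795/512 199/128 25/16 13/8 7/4 2 } so simplest 12715/8192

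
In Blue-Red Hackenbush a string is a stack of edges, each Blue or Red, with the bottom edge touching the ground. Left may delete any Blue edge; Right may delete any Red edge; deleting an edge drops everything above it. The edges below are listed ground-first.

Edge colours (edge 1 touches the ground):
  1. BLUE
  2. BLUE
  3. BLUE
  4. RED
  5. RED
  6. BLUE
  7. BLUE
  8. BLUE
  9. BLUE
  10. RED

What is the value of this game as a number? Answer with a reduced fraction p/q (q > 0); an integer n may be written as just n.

317/128

g(B) = { 0 | (no moves) } = 1
g(BB) = { 0 1 | (no moves) } = 2
g(BBB) = { 0 1 2 | (no moves) } = 3
g(BBBR) = { 0 1 2 | 3 } = 5/2
g(BBBRR) = { 0 1 2 | 5/2 3 } = 9/4
g(BBBRRB) = { 0 1 2 9/4 | 5/2 3 } = 19/8
g(BBBRRBB) = { 0 1 2 9/4 19/8 | 5/2 3 } = 39/16
g(BBBRRBBB) = { 0 1 2 9/4 19/8 39/16 | 5/2 3 } = 79/32
g(BBBRRBBBB) = { 0 1 2 9/4 19/8 39/16 79/32 | 5/2 3 } = 159/64
g(BBBRRBBBBR) = { 0 1 2 9/4 19/8 39/16 79/32 | 159/64 5/2 3 } = 317/128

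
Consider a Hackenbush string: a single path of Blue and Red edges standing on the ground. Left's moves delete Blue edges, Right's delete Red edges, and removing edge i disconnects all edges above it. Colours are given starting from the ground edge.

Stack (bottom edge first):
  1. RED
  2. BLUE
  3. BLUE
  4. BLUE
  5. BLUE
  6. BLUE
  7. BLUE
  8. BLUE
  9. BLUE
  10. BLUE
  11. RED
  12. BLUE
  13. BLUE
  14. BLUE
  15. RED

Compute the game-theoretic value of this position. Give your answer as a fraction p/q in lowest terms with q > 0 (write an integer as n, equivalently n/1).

Build value(s[:k]) for k = 1..15, string s = RED BLUE BLUE BLUE BLUE BLUE BLUE BLUE BLUE BLUE RED BLUE BLUE BLUE RED.
value(R) = { — | 0 } gives -1
value(RB) = { -1 | 0 } gives -1/2
value(RBB) = { -1, -1/2 | 0 } gives -1/4
value(RBBB) = { -1, -1/2, -1/4 | 0 } gives -1/8
value(RBBBB) = { -1, -1/2, -1/4, -1/8 | 0 } gives -1/16
value(RBBBBB) = { -1, -1/2, -1/4, -1/8, -1/16 | 0 } gives -1/32
value(RBBBBBB) = { -1, -1/2, -1/4, -1/8, -1/16, -1/32 | 0 } gives -1/64
value(RBBBBBBB) = { -1, -1/2, -1/4, -1/8, -1/16, -1/32, -1/64 | 0 } gives -1/128
value(RBBBBBBBB) = { -1, -1/2, -1/4, -1/8, -1/16, -1/32, -1/64, -1/128 | 0 } gives -1/256
value(RBBBBBBBBB) = { -1, -1/2, -1/4, -1/8, -1/16, -1/32, -1/64, -1/128, -1/256 | 0 } gives -1/512
value(RBBBBBBBBBR) = { -1, -1/2, -1/4, -1/8, -1/16, -1/32, -1/64, -1/128, -1/256 | -1/512, 0 } gives -3/1024
value(RBBBBBBBBBRB) = { -1, -1/2, -1/4, -1/8, -1/16, -1/32, -1/64, -1/128, -1/256, -3/1024 | -1/512, 0 } gives -5/2048
value(RBBBBBBBBBRBB) = { -1, -1/2, -1/4, -1/8, -1/16, -1/32, -1/64, -1/128, -1/256, -3/1024, -5/2048 | -1/512, 0 } gives -9/4096
value(RBBBBBBBBBRBBB) = { -1, -1/2, -1/4, -1/8, -1/16, -1/32, -1/64, -1/128, -1/256, -3/1024, -5/2048, -9/4096 | -1/512, 0 } gives -17/8192
value(RBBBBBBBBBRBBBR) = { -1, -1/2, -1/4, -1/8, -1/16, -1/32, -1/64, -1/128, -1/256, -3/1024, -5/2048, -9/4096 | -17/8192, -1/512, 0 } gives -35/16384

-35/16384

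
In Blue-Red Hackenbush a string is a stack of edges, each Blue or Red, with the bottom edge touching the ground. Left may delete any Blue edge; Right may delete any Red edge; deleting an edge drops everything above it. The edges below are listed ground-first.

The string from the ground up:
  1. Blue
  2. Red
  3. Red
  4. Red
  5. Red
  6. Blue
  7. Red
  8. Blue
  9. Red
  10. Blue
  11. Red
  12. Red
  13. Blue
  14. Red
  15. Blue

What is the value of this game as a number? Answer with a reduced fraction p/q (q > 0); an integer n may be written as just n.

1355/16384

Recurse on prefixes of the 15-edge string Blue Red Red Red Red Blue Red Blue Red Blue Red Red Blue Red Blue:
value_1 [B]  L=[0]  R=[]  = 1
value_2 [BR]  L=[0]  R=[1]  = 1/2
value_3 [BRR]  L=[0]  R=[1/2 1]  = 1/4
value_4 [BRRR]  L=[0]  R=[1/4 1/2 1]  = 1/8
value_5 [BRRRR]  L=[0]  R=[1/8 1/4 1/2 1]  = 1/16
value_6 [BRRRRB]  L=[0 1/16]  R=[1/8 1/4 1/2 1]  = 3/32
value_7 [BRRRRBR]  L=[0 1/16]  R=[3/32 1/8 1/4 1/2 1]  = 5/64
value_8 [BRRRRBRB]  L=[0 1/16 5/64]  R=[3/32 1/8 1/4 1/2 1]  = 11/128
value_9 [BRRRRBRBR]  L=[0 1/16 5/64]  R=[11/128 3/32 1/8 1/4 1/2 1]  = 21/256
value_10 [BRRRRBRBRB]  L=[0 1/16 5/64 21/256]  R=[11/128 3/32 1/8 1/4 1/2 1]  = 43/512
value_11 [BRRRRBRBRBR]  L=[0 1/16 5/64 21/256]  R=[43/512 11/128 3/32 1/8 1/4 1/2 1]  = 85/1024
value_12 [BRRRRBRBRBRR]  L=[0 1/16 5/64 21/256]  R=[85/1024 43/512 11/128 3/32 1/8 1/4 1/2 1]  = 169/2048
value_13 [BRRRRBRBRBRRB]  L=[0 1/16 5/64 21/256 169/2048]  R=[85/1024 43/512 11/128 3/32 1/8 1/4 1/2 1]  = 339/4096
value_14 [BRRRRBRBRBRRBR]  L=[0 1/16 5/64 21/256 169/2048]  R=[339/4096 85/1024 43/512 11/128 3/32 1/8 1/4 1/2 1]  = 677/8192
value_15 [BRRRRBRBRBRRBRB]  L=[0 1/16 5/64 21/256 169/2048 677/8192]  R=[339/4096 85/1024 43/512 11/128 3/32 1/8 1/4 1/2 1]  = 1355/16384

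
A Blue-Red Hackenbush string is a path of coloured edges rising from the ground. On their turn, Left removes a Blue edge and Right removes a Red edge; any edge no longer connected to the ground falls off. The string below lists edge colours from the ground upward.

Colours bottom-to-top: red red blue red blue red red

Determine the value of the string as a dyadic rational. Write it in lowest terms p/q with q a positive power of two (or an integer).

-55/32

G(r) = { none | 0 } -> -1
G(rr) = { none | -1, 0 } -> -2
G(rrb) = { -2 | -1, 0 } -> -3/2
G(rrbr) = { -2 | -3/2, -1, 0 } -> -7/4
G(rrbrb) = { -2, -7/4 | -3/2, -1, 0 } -> -13/8
G(rrbrbr) = { -2, -7/4 | -13/8, -3/2, -1, 0 } -> -27/16
G(rrbrbrr) = { -2, -7/4 | -27/16, -13/8, -3/2, -1, 0 } -> -55/32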